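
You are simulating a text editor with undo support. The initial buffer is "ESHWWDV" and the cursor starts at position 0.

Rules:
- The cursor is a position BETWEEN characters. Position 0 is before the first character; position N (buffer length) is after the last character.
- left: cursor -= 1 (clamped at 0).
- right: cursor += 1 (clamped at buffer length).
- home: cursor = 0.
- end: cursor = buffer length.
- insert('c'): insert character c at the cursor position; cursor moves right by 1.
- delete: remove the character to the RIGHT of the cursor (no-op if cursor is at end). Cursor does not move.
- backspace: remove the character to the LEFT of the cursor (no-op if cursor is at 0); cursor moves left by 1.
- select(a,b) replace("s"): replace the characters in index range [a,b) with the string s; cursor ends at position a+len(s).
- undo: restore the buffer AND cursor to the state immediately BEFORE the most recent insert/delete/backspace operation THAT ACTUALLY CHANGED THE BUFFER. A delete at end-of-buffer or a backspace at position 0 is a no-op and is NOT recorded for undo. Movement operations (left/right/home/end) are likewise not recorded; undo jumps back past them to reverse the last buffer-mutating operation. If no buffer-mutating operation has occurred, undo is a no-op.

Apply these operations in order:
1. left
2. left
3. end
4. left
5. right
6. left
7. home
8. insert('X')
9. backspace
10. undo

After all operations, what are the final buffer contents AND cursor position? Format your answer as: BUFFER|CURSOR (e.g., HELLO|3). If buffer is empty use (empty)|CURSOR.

Answer: XESHWWDV|1

Derivation:
After op 1 (left): buf='ESHWWDV' cursor=0
After op 2 (left): buf='ESHWWDV' cursor=0
After op 3 (end): buf='ESHWWDV' cursor=7
After op 4 (left): buf='ESHWWDV' cursor=6
After op 5 (right): buf='ESHWWDV' cursor=7
After op 6 (left): buf='ESHWWDV' cursor=6
After op 7 (home): buf='ESHWWDV' cursor=0
After op 8 (insert('X')): buf='XESHWWDV' cursor=1
After op 9 (backspace): buf='ESHWWDV' cursor=0
After op 10 (undo): buf='XESHWWDV' cursor=1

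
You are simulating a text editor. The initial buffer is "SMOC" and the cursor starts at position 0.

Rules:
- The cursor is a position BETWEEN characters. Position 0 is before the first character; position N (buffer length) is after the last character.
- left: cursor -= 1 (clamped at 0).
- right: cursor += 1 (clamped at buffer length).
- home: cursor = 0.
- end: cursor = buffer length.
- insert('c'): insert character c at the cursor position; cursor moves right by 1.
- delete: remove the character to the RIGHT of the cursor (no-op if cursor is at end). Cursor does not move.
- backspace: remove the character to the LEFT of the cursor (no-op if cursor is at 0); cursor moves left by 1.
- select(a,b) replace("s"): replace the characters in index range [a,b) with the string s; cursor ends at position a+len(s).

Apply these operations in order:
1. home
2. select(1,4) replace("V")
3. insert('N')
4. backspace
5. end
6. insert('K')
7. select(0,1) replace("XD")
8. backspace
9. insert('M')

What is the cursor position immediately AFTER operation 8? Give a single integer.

Answer: 1

Derivation:
After op 1 (home): buf='SMOC' cursor=0
After op 2 (select(1,4) replace("V")): buf='SV' cursor=2
After op 3 (insert('N')): buf='SVN' cursor=3
After op 4 (backspace): buf='SV' cursor=2
After op 5 (end): buf='SV' cursor=2
After op 6 (insert('K')): buf='SVK' cursor=3
After op 7 (select(0,1) replace("XD")): buf='XDVK' cursor=2
After op 8 (backspace): buf='XVK' cursor=1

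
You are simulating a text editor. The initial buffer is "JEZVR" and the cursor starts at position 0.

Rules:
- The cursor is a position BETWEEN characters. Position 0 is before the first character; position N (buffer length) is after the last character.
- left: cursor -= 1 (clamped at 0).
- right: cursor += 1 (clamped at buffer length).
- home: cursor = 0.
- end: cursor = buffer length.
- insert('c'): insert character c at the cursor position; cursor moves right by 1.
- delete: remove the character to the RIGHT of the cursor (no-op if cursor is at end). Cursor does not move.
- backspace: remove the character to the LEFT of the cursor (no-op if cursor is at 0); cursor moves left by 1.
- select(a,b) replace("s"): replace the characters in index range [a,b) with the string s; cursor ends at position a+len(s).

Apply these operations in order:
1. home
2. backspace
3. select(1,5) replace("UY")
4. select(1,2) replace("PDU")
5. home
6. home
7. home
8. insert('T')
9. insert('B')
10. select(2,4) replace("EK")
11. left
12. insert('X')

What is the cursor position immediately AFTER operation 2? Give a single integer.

After op 1 (home): buf='JEZVR' cursor=0
After op 2 (backspace): buf='JEZVR' cursor=0

Answer: 0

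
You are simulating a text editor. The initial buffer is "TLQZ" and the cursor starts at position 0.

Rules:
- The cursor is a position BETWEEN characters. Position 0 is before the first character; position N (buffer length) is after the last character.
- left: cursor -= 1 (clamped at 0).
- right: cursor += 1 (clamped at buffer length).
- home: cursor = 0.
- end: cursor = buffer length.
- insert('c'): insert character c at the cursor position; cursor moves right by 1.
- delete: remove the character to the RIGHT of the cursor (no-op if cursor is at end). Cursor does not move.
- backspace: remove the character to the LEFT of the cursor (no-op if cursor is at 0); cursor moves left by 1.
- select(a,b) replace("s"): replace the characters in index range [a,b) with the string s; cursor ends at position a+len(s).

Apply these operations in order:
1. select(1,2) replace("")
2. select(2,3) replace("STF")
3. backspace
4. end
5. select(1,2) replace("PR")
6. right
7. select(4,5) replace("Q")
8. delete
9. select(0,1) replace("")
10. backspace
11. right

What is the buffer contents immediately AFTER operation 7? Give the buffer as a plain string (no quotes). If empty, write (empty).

Answer: TPRSQ

Derivation:
After op 1 (select(1,2) replace("")): buf='TQZ' cursor=1
After op 2 (select(2,3) replace("STF")): buf='TQSTF' cursor=5
After op 3 (backspace): buf='TQST' cursor=4
After op 4 (end): buf='TQST' cursor=4
After op 5 (select(1,2) replace("PR")): buf='TPRST' cursor=3
After op 6 (right): buf='TPRST' cursor=4
After op 7 (select(4,5) replace("Q")): buf='TPRSQ' cursor=5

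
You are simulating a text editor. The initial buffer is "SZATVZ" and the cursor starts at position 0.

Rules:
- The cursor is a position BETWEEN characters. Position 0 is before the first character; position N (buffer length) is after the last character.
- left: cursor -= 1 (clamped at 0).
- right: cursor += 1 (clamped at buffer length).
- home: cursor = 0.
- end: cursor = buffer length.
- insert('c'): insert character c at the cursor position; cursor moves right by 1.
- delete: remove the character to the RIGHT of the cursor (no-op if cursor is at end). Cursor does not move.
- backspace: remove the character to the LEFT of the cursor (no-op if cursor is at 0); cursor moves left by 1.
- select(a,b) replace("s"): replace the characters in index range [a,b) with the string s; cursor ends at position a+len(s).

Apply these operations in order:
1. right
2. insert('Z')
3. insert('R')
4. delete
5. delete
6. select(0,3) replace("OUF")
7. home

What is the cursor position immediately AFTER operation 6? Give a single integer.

After op 1 (right): buf='SZATVZ' cursor=1
After op 2 (insert('Z')): buf='SZZATVZ' cursor=2
After op 3 (insert('R')): buf='SZRZATVZ' cursor=3
After op 4 (delete): buf='SZRATVZ' cursor=3
After op 5 (delete): buf='SZRTVZ' cursor=3
After op 6 (select(0,3) replace("OUF")): buf='OUFTVZ' cursor=3

Answer: 3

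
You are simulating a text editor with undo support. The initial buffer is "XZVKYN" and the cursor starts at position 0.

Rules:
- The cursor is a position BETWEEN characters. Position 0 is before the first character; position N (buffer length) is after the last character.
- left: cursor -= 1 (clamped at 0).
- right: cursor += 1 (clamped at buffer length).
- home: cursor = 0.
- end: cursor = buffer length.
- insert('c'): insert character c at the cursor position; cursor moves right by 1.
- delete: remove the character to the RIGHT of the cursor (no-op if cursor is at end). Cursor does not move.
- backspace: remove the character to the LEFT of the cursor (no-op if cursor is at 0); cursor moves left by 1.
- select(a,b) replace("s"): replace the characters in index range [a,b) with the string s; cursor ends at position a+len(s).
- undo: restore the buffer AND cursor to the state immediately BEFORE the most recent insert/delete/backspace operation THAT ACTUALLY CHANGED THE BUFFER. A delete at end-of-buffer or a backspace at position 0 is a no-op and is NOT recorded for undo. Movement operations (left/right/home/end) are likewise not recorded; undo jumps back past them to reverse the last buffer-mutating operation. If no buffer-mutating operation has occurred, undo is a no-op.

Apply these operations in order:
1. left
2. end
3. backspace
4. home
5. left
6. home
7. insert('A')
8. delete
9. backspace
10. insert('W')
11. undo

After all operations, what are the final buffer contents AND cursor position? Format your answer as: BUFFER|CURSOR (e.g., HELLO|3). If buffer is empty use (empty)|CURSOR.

After op 1 (left): buf='XZVKYN' cursor=0
After op 2 (end): buf='XZVKYN' cursor=6
After op 3 (backspace): buf='XZVKY' cursor=5
After op 4 (home): buf='XZVKY' cursor=0
After op 5 (left): buf='XZVKY' cursor=0
After op 6 (home): buf='XZVKY' cursor=0
After op 7 (insert('A')): buf='AXZVKY' cursor=1
After op 8 (delete): buf='AZVKY' cursor=1
After op 9 (backspace): buf='ZVKY' cursor=0
After op 10 (insert('W')): buf='WZVKY' cursor=1
After op 11 (undo): buf='ZVKY' cursor=0

Answer: ZVKY|0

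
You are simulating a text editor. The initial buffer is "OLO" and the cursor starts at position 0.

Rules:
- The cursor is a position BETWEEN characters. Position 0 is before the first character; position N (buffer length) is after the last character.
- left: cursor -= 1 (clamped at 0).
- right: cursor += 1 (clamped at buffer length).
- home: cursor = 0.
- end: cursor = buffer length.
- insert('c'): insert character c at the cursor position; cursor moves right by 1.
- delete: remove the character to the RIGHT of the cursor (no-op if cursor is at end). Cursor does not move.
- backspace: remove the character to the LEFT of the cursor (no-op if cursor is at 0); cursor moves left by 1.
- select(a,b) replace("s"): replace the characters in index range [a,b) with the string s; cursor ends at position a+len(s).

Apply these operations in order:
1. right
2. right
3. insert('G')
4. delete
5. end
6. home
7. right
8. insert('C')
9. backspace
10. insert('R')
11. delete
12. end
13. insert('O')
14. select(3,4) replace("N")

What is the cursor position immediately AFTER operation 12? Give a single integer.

Answer: 3

Derivation:
After op 1 (right): buf='OLO' cursor=1
After op 2 (right): buf='OLO' cursor=2
After op 3 (insert('G')): buf='OLGO' cursor=3
After op 4 (delete): buf='OLG' cursor=3
After op 5 (end): buf='OLG' cursor=3
After op 6 (home): buf='OLG' cursor=0
After op 7 (right): buf='OLG' cursor=1
After op 8 (insert('C')): buf='OCLG' cursor=2
After op 9 (backspace): buf='OLG' cursor=1
After op 10 (insert('R')): buf='ORLG' cursor=2
After op 11 (delete): buf='ORG' cursor=2
After op 12 (end): buf='ORG' cursor=3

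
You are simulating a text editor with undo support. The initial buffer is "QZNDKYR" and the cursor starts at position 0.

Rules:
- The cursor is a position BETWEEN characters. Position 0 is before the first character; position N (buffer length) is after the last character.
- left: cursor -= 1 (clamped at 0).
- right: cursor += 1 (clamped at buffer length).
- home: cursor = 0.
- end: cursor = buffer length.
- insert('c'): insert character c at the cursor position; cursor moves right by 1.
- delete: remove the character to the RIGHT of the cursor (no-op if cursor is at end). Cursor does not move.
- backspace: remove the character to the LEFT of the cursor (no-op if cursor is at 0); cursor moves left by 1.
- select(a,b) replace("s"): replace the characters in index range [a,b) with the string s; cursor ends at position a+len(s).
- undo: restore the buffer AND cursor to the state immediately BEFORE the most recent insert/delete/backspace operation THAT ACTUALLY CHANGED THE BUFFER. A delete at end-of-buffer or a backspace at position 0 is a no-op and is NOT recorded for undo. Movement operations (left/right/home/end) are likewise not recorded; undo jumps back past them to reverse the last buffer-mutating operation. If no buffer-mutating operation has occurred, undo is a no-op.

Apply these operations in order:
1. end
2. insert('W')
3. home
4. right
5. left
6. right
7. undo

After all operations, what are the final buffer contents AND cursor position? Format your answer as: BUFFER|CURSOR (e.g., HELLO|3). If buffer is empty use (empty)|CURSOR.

After op 1 (end): buf='QZNDKYR' cursor=7
After op 2 (insert('W')): buf='QZNDKYRW' cursor=8
After op 3 (home): buf='QZNDKYRW' cursor=0
After op 4 (right): buf='QZNDKYRW' cursor=1
After op 5 (left): buf='QZNDKYRW' cursor=0
After op 6 (right): buf='QZNDKYRW' cursor=1
After op 7 (undo): buf='QZNDKYR' cursor=7

Answer: QZNDKYR|7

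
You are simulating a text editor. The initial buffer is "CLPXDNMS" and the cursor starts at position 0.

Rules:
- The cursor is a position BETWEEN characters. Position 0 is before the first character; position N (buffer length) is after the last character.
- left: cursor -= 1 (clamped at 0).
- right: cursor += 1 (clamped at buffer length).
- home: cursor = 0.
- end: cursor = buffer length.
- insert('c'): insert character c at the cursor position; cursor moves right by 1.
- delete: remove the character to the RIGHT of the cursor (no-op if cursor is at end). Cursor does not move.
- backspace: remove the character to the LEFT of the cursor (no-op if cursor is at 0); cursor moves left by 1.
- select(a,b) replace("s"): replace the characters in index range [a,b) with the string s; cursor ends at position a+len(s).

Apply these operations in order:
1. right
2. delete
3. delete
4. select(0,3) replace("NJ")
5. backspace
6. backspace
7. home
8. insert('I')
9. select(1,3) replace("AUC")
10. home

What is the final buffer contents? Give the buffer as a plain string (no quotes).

After op 1 (right): buf='CLPXDNMS' cursor=1
After op 2 (delete): buf='CPXDNMS' cursor=1
After op 3 (delete): buf='CXDNMS' cursor=1
After op 4 (select(0,3) replace("NJ")): buf='NJNMS' cursor=2
After op 5 (backspace): buf='NNMS' cursor=1
After op 6 (backspace): buf='NMS' cursor=0
After op 7 (home): buf='NMS' cursor=0
After op 8 (insert('I')): buf='INMS' cursor=1
After op 9 (select(1,3) replace("AUC")): buf='IAUCS' cursor=4
After op 10 (home): buf='IAUCS' cursor=0

Answer: IAUCS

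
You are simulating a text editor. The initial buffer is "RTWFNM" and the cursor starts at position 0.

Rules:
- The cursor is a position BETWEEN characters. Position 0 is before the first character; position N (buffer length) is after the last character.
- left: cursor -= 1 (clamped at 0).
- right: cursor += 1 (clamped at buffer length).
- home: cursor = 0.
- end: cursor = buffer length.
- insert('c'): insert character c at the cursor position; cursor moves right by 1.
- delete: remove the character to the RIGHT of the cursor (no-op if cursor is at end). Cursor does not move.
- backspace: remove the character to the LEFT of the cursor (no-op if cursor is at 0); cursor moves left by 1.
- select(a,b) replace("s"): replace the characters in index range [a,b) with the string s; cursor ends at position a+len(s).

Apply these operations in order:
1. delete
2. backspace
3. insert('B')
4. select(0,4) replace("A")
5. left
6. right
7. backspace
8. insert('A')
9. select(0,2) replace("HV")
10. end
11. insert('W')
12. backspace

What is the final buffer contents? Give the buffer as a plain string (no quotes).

Answer: HVM

Derivation:
After op 1 (delete): buf='TWFNM' cursor=0
After op 2 (backspace): buf='TWFNM' cursor=0
After op 3 (insert('B')): buf='BTWFNM' cursor=1
After op 4 (select(0,4) replace("A")): buf='ANM' cursor=1
After op 5 (left): buf='ANM' cursor=0
After op 6 (right): buf='ANM' cursor=1
After op 7 (backspace): buf='NM' cursor=0
After op 8 (insert('A')): buf='ANM' cursor=1
After op 9 (select(0,2) replace("HV")): buf='HVM' cursor=2
After op 10 (end): buf='HVM' cursor=3
After op 11 (insert('W')): buf='HVMW' cursor=4
After op 12 (backspace): buf='HVM' cursor=3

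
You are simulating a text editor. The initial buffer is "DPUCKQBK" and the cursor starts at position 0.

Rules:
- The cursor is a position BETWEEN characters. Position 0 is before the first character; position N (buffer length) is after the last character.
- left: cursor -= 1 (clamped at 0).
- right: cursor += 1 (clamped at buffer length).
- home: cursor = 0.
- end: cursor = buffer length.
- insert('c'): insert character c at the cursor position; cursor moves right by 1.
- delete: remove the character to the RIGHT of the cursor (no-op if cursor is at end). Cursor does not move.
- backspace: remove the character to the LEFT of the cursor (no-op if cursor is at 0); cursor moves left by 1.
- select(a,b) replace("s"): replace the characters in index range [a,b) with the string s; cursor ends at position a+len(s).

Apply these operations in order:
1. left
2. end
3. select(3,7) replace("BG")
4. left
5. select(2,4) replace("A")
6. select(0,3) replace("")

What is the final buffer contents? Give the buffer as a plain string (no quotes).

Answer: GK

Derivation:
After op 1 (left): buf='DPUCKQBK' cursor=0
After op 2 (end): buf='DPUCKQBK' cursor=8
After op 3 (select(3,7) replace("BG")): buf='DPUBGK' cursor=5
After op 4 (left): buf='DPUBGK' cursor=4
After op 5 (select(2,4) replace("A")): buf='DPAGK' cursor=3
After op 6 (select(0,3) replace("")): buf='GK' cursor=0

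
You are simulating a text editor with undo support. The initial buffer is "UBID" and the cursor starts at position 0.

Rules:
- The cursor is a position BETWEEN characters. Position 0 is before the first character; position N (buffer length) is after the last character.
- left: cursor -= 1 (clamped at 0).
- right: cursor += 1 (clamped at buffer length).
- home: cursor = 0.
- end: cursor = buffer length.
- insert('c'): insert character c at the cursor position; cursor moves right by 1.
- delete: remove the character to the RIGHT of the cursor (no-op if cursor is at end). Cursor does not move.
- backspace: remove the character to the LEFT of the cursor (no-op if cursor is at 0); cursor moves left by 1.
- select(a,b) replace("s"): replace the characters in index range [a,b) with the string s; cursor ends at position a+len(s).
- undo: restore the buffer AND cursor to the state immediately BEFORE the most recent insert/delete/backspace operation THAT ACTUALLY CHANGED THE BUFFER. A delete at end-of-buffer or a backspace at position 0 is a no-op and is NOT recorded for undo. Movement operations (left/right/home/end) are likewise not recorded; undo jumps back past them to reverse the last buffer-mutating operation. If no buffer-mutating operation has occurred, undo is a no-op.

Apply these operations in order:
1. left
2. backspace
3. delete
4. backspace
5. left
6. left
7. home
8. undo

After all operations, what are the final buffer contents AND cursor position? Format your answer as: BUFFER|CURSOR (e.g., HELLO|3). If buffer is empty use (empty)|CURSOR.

Answer: UBID|0

Derivation:
After op 1 (left): buf='UBID' cursor=0
After op 2 (backspace): buf='UBID' cursor=0
After op 3 (delete): buf='BID' cursor=0
After op 4 (backspace): buf='BID' cursor=0
After op 5 (left): buf='BID' cursor=0
After op 6 (left): buf='BID' cursor=0
After op 7 (home): buf='BID' cursor=0
After op 8 (undo): buf='UBID' cursor=0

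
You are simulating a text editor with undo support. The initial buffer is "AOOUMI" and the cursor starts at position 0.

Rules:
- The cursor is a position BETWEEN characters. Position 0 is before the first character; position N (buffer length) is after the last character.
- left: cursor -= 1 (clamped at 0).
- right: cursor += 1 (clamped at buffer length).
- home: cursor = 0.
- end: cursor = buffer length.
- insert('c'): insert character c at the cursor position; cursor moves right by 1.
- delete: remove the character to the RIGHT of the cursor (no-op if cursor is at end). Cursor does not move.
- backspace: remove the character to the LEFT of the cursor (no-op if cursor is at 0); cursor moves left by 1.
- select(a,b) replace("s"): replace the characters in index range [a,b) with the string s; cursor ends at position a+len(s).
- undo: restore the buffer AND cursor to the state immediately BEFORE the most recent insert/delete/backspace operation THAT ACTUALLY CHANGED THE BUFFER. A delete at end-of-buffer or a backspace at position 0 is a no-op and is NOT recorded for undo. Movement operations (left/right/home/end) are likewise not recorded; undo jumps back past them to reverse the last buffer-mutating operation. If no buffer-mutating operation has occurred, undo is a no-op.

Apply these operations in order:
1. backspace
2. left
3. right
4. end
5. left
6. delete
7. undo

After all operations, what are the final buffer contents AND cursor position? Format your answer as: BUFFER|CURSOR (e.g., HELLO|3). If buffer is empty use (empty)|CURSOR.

After op 1 (backspace): buf='AOOUMI' cursor=0
After op 2 (left): buf='AOOUMI' cursor=0
After op 3 (right): buf='AOOUMI' cursor=1
After op 4 (end): buf='AOOUMI' cursor=6
After op 5 (left): buf='AOOUMI' cursor=5
After op 6 (delete): buf='AOOUM' cursor=5
After op 7 (undo): buf='AOOUMI' cursor=5

Answer: AOOUMI|5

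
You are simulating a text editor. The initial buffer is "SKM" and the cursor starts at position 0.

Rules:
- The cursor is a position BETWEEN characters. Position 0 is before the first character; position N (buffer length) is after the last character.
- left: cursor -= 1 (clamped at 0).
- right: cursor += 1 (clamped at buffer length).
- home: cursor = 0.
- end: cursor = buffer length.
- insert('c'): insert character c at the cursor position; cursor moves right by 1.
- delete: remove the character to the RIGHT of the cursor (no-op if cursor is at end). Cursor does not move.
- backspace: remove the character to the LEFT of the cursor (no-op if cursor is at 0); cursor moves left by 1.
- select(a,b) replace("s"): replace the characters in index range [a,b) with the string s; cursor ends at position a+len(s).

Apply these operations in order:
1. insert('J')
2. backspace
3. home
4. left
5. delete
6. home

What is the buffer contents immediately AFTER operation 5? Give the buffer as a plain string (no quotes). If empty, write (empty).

After op 1 (insert('J')): buf='JSKM' cursor=1
After op 2 (backspace): buf='SKM' cursor=0
After op 3 (home): buf='SKM' cursor=0
After op 4 (left): buf='SKM' cursor=0
After op 5 (delete): buf='KM' cursor=0

Answer: KM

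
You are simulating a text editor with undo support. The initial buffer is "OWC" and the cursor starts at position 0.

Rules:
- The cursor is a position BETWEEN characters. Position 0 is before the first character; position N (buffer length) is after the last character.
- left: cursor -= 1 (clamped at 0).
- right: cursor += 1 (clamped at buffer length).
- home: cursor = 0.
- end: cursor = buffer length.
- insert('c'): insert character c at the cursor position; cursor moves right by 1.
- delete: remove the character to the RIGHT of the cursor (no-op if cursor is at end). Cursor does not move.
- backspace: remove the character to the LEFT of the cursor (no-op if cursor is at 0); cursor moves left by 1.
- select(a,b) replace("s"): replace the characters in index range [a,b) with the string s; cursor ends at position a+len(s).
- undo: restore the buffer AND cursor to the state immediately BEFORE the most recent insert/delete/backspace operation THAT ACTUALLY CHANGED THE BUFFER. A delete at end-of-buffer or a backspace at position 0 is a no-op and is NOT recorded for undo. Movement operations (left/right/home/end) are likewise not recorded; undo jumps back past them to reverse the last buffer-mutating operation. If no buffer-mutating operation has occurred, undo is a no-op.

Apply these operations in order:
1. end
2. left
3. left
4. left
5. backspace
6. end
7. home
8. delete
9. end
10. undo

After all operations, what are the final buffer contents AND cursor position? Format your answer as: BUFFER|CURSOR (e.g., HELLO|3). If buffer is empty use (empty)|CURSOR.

Answer: OWC|0

Derivation:
After op 1 (end): buf='OWC' cursor=3
After op 2 (left): buf='OWC' cursor=2
After op 3 (left): buf='OWC' cursor=1
After op 4 (left): buf='OWC' cursor=0
After op 5 (backspace): buf='OWC' cursor=0
After op 6 (end): buf='OWC' cursor=3
After op 7 (home): buf='OWC' cursor=0
After op 8 (delete): buf='WC' cursor=0
After op 9 (end): buf='WC' cursor=2
After op 10 (undo): buf='OWC' cursor=0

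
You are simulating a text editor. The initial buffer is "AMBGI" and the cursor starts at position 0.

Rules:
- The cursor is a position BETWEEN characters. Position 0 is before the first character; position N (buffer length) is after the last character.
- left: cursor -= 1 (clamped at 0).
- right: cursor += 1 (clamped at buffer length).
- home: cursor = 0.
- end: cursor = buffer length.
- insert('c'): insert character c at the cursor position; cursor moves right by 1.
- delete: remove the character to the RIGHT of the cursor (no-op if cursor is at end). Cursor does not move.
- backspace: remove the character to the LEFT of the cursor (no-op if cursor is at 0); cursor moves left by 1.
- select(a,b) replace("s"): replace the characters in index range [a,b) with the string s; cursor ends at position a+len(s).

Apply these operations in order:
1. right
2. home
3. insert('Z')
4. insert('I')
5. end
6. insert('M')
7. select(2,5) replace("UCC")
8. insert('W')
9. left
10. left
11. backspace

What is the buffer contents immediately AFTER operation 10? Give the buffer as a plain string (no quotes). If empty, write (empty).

After op 1 (right): buf='AMBGI' cursor=1
After op 2 (home): buf='AMBGI' cursor=0
After op 3 (insert('Z')): buf='ZAMBGI' cursor=1
After op 4 (insert('I')): buf='ZIAMBGI' cursor=2
After op 5 (end): buf='ZIAMBGI' cursor=7
After op 6 (insert('M')): buf='ZIAMBGIM' cursor=8
After op 7 (select(2,5) replace("UCC")): buf='ZIUCCGIM' cursor=5
After op 8 (insert('W')): buf='ZIUCCWGIM' cursor=6
After op 9 (left): buf='ZIUCCWGIM' cursor=5
After op 10 (left): buf='ZIUCCWGIM' cursor=4

Answer: ZIUCCWGIM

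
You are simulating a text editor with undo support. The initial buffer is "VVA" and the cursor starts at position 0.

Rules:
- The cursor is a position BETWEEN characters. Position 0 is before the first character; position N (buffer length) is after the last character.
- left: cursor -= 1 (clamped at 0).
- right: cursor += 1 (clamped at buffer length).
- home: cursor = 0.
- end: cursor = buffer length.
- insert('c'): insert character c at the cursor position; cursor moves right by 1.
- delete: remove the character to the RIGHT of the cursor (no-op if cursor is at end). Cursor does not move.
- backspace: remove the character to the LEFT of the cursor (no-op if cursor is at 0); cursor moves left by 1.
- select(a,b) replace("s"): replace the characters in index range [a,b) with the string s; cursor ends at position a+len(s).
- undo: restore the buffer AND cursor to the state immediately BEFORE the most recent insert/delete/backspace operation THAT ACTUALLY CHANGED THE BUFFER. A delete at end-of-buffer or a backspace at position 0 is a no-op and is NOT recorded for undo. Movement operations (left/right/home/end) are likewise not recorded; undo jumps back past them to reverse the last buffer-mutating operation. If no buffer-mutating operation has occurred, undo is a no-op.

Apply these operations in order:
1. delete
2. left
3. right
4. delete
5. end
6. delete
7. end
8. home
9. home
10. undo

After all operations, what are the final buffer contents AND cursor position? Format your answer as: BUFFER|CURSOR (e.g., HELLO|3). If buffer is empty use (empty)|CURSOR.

After op 1 (delete): buf='VA' cursor=0
After op 2 (left): buf='VA' cursor=0
After op 3 (right): buf='VA' cursor=1
After op 4 (delete): buf='V' cursor=1
After op 5 (end): buf='V' cursor=1
After op 6 (delete): buf='V' cursor=1
After op 7 (end): buf='V' cursor=1
After op 8 (home): buf='V' cursor=0
After op 9 (home): buf='V' cursor=0
After op 10 (undo): buf='VA' cursor=1

Answer: VA|1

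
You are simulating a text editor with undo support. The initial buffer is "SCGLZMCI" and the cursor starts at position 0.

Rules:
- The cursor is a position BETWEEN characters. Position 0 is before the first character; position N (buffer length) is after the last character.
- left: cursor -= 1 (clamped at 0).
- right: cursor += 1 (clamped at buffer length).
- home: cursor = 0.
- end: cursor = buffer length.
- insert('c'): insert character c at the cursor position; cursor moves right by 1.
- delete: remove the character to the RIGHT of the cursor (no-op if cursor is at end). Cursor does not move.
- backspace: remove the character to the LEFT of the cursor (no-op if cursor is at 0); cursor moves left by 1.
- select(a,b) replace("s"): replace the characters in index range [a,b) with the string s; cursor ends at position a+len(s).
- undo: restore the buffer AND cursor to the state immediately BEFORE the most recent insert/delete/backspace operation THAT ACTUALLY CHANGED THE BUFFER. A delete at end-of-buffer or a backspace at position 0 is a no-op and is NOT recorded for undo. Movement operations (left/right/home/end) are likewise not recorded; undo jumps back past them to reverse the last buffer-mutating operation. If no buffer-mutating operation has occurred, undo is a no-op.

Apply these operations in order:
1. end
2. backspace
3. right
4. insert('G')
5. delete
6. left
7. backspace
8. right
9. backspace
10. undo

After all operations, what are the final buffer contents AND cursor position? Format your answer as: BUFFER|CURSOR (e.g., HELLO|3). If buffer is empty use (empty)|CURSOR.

Answer: SCGLZMG|7

Derivation:
After op 1 (end): buf='SCGLZMCI' cursor=8
After op 2 (backspace): buf='SCGLZMC' cursor=7
After op 3 (right): buf='SCGLZMC' cursor=7
After op 4 (insert('G')): buf='SCGLZMCG' cursor=8
After op 5 (delete): buf='SCGLZMCG' cursor=8
After op 6 (left): buf='SCGLZMCG' cursor=7
After op 7 (backspace): buf='SCGLZMG' cursor=6
After op 8 (right): buf='SCGLZMG' cursor=7
After op 9 (backspace): buf='SCGLZM' cursor=6
After op 10 (undo): buf='SCGLZMG' cursor=7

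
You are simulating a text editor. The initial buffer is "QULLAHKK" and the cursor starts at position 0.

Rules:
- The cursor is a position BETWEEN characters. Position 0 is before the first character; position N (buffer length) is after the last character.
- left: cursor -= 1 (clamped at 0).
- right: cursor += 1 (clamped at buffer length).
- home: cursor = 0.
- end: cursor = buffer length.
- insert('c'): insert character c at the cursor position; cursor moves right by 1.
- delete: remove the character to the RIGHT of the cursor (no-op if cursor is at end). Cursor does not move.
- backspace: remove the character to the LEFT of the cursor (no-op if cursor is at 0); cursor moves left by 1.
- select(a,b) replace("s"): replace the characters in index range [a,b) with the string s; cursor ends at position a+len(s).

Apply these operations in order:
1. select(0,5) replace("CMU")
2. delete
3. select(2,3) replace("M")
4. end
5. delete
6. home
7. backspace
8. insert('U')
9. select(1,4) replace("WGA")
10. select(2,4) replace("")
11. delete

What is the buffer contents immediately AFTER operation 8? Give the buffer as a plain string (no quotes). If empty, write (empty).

Answer: UCMMKK

Derivation:
After op 1 (select(0,5) replace("CMU")): buf='CMUHKK' cursor=3
After op 2 (delete): buf='CMUKK' cursor=3
After op 3 (select(2,3) replace("M")): buf='CMMKK' cursor=3
After op 4 (end): buf='CMMKK' cursor=5
After op 5 (delete): buf='CMMKK' cursor=5
After op 6 (home): buf='CMMKK' cursor=0
After op 7 (backspace): buf='CMMKK' cursor=0
After op 8 (insert('U')): buf='UCMMKK' cursor=1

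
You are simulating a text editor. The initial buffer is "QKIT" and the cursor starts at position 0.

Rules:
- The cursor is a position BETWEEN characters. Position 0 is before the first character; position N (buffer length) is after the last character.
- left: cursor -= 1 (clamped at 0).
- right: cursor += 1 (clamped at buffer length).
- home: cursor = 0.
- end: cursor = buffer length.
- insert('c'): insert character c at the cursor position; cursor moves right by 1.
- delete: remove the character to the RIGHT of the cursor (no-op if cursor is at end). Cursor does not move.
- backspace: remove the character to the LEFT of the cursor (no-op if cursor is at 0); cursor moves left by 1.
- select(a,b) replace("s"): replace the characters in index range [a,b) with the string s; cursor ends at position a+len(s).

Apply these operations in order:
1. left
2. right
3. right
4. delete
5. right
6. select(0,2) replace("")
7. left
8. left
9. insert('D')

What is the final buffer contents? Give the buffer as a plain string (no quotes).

Answer: DT

Derivation:
After op 1 (left): buf='QKIT' cursor=0
After op 2 (right): buf='QKIT' cursor=1
After op 3 (right): buf='QKIT' cursor=2
After op 4 (delete): buf='QKT' cursor=2
After op 5 (right): buf='QKT' cursor=3
After op 6 (select(0,2) replace("")): buf='T' cursor=0
After op 7 (left): buf='T' cursor=0
After op 8 (left): buf='T' cursor=0
After op 9 (insert('D')): buf='DT' cursor=1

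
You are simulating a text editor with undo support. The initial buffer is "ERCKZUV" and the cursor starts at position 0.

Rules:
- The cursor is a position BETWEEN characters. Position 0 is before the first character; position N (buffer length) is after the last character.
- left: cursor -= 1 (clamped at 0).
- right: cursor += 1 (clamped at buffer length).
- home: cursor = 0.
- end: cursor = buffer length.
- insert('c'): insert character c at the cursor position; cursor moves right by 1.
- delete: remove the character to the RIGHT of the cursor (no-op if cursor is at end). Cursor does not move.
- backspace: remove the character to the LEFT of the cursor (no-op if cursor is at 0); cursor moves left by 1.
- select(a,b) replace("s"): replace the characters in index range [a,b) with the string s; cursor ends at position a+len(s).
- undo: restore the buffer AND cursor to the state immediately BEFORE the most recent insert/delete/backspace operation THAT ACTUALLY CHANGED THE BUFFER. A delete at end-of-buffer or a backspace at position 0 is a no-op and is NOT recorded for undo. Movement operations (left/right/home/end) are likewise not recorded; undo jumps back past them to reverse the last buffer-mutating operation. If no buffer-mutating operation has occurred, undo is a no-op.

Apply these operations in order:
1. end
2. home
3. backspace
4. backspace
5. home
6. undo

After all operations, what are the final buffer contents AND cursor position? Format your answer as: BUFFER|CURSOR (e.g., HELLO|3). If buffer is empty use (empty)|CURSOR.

After op 1 (end): buf='ERCKZUV' cursor=7
After op 2 (home): buf='ERCKZUV' cursor=0
After op 3 (backspace): buf='ERCKZUV' cursor=0
After op 4 (backspace): buf='ERCKZUV' cursor=0
After op 5 (home): buf='ERCKZUV' cursor=0
After op 6 (undo): buf='ERCKZUV' cursor=0

Answer: ERCKZUV|0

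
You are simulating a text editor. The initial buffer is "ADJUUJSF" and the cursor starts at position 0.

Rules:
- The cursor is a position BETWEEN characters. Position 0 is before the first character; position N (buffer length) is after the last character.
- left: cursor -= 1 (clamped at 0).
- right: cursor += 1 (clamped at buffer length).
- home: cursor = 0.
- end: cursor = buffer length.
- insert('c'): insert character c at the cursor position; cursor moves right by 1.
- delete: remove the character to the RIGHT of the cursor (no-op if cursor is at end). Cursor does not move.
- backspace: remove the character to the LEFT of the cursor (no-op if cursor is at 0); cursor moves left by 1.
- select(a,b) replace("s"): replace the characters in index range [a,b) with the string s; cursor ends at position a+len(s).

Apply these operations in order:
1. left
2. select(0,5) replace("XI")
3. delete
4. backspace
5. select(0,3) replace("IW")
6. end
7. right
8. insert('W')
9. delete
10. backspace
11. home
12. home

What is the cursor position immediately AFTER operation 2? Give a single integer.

Answer: 2

Derivation:
After op 1 (left): buf='ADJUUJSF' cursor=0
After op 2 (select(0,5) replace("XI")): buf='XIJSF' cursor=2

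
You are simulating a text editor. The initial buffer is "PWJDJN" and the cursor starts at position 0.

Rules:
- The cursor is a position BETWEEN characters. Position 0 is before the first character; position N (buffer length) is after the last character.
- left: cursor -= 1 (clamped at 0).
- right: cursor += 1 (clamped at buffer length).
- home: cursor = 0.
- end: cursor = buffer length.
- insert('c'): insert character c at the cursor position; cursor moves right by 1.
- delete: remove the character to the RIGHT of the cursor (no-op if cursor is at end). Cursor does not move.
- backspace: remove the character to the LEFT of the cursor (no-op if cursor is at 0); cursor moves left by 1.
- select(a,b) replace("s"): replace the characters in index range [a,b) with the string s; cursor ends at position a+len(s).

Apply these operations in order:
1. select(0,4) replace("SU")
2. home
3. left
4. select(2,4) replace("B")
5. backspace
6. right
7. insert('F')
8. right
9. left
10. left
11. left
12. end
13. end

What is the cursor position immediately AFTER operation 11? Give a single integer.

After op 1 (select(0,4) replace("SU")): buf='SUJN' cursor=2
After op 2 (home): buf='SUJN' cursor=0
After op 3 (left): buf='SUJN' cursor=0
After op 4 (select(2,4) replace("B")): buf='SUB' cursor=3
After op 5 (backspace): buf='SU' cursor=2
After op 6 (right): buf='SU' cursor=2
After op 7 (insert('F')): buf='SUF' cursor=3
After op 8 (right): buf='SUF' cursor=3
After op 9 (left): buf='SUF' cursor=2
After op 10 (left): buf='SUF' cursor=1
After op 11 (left): buf='SUF' cursor=0

Answer: 0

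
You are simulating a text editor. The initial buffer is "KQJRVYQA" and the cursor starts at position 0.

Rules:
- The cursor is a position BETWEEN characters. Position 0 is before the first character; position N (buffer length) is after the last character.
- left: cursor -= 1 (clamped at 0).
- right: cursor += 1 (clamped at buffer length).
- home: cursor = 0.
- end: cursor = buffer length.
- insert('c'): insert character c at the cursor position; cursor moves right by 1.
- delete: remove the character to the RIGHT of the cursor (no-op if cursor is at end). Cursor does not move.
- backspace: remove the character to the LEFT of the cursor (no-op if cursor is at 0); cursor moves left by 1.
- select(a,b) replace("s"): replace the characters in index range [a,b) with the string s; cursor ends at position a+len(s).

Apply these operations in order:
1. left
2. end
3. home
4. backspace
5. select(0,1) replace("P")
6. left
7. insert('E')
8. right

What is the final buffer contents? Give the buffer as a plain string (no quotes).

After op 1 (left): buf='KQJRVYQA' cursor=0
After op 2 (end): buf='KQJRVYQA' cursor=8
After op 3 (home): buf='KQJRVYQA' cursor=0
After op 4 (backspace): buf='KQJRVYQA' cursor=0
After op 5 (select(0,1) replace("P")): buf='PQJRVYQA' cursor=1
After op 6 (left): buf='PQJRVYQA' cursor=0
After op 7 (insert('E')): buf='EPQJRVYQA' cursor=1
After op 8 (right): buf='EPQJRVYQA' cursor=2

Answer: EPQJRVYQA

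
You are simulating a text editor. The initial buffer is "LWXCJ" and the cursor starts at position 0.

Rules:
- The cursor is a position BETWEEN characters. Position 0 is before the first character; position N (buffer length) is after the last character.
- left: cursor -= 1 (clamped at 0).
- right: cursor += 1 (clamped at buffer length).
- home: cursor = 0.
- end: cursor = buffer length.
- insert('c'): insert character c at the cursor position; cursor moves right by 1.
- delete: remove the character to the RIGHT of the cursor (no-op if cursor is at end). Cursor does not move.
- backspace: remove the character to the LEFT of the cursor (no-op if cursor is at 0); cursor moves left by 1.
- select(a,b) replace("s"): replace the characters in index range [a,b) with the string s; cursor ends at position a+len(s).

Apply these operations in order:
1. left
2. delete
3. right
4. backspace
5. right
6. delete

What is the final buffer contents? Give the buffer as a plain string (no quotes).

Answer: XJ

Derivation:
After op 1 (left): buf='LWXCJ' cursor=0
After op 2 (delete): buf='WXCJ' cursor=0
After op 3 (right): buf='WXCJ' cursor=1
After op 4 (backspace): buf='XCJ' cursor=0
After op 5 (right): buf='XCJ' cursor=1
After op 6 (delete): buf='XJ' cursor=1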